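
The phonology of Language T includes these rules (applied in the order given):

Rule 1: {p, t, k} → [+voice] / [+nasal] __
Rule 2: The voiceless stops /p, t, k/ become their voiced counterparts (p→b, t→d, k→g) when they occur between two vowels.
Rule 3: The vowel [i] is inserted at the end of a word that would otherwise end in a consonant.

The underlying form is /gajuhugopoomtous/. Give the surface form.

Rule 1 (post-nasal voicing): /t/ is a voiceless stop immediately after the nasal /m/, so it voices to [d]. /gajuhugopoomtous/ → gajuhugopoomdous.
Rule 2 (intervocalic voicing): /p/ is a voiceless stop between vowels /o/ and /o/, so it voices to [b]. /gajuhugopoomdous/ → gajuhugoboomdous.
Rule 3 (final i-epenthesis): the form ends in the consonant /s/, so [i] is inserted word-finally. /gajuhugoboomdous/ → gajuhugoboomdousi.

gajuhugoboomdousi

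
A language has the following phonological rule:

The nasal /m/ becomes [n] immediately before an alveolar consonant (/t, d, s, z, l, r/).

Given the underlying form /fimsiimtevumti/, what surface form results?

/m/ precedes the alveolar consonant /s/, so it assimilates in place to [n].
/m/ precedes the alveolar consonant /t/, so it assimilates in place to [n].
/m/ precedes the alveolar consonant /t/, so it assimilates in place to [n].
Surface form: [finsiintevunti].

finsiintevunti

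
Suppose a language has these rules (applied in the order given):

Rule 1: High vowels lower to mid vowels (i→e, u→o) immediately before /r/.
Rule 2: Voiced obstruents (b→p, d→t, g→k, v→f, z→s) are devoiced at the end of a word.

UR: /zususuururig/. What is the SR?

Rule 1 (pre-rhotic lowering): /u/ is a high vowel immediately before /r/, so it lowers to [o]. /u/ is a high vowel immediately before /r/, so it lowers to [o]. /zususuururig/ → zususuororig.
Rule 2 (final devoicing): /g/ is a voiced obstruent in word-final position, so it devoices to [k]. /zususuororig/ → zususuororik.

zususuororik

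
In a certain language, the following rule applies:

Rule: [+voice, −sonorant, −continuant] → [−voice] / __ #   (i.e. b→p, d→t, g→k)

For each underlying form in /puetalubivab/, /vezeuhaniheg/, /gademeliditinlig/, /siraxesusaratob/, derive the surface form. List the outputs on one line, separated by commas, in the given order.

puetalubivap, vezeuhanihek, gademeliditinlik, siraxesusaratop

/puetalubivab/: /b/ is a voiced stop in word-final position, so it devoices to [p]. → [puetalubivap].
/vezeuhaniheg/: /g/ is a voiced stop in word-final position, so it devoices to [k]. → [vezeuhanihek].
/gademeliditinlig/: /g/ is a voiced stop in word-final position, so it devoices to [k]. → [gademeliditinlik].
/siraxesusaratob/: /b/ is a voiced stop in word-final position, so it devoices to [p]. → [siraxesusaratop].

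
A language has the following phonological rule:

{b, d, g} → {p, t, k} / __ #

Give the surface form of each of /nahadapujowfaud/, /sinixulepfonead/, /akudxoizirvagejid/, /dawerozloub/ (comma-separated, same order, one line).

/nahadapujowfaud/: /d/ is a voiced stop in word-final position, so it devoices to [t]. → [nahadapujowfaut].
/sinixulepfonead/: /d/ is a voiced stop in word-final position, so it devoices to [t]. → [sinixulepfoneat].
/akudxoizirvagejid/: /d/ is a voiced stop in word-final position, so it devoices to [t]. → [akudxoizirvagejit].
/dawerozloub/: /b/ is a voiced stop in word-final position, so it devoices to [p]. → [dawerozloup].

nahadapujowfaut, sinixulepfoneat, akudxoizirvagejit, dawerozloup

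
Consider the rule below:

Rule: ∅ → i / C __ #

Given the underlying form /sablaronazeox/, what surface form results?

the form ends in the consonant /x/, so [i] is inserted word-finally.
Surface form: [sablaronazeoxi].

sablaronazeoxi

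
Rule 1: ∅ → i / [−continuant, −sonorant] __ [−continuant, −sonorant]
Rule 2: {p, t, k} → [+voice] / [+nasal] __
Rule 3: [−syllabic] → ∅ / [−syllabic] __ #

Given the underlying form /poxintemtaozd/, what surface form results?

Rule 1 (stop-cluster i-epenthesis): no segment meets the environment; /poxintemtaozd/ is unchanged.
Rule 2 (post-nasal voicing): /t/ is a voiceless stop immediately after the nasal /n/, so it voices to [d]. /t/ is a voiceless stop immediately after the nasal /m/, so it voices to [d]. /poxintemtaozd/ → poxindemdaozd.
Rule 3 (final cluster simplification): /d/ is the second consonant of a word-final cluster /zd/, so it deletes. /poxindemdaozd/ → poxindemdaoz.

poxindemdaoz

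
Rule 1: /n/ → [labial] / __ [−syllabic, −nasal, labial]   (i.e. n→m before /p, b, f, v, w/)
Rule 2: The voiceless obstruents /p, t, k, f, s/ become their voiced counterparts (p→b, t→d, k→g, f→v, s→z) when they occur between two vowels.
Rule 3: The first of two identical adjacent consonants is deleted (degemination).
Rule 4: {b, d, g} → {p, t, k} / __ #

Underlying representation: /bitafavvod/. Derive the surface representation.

bidavavot

Rule 1 (nasal place assimilation): no segment meets the environment; /bitafavvod/ is unchanged.
Rule 2 (intervocalic voicing): /t/ is a voiceless obstruent between vowels /i/ and /a/, so it voices to [d]. /f/ is a voiceless obstruent between vowels /a/ and /a/, so it voices to [v]. /bitafavvod/ → bidavavvod.
Rule 3 (degemination): /vv/ is a geminate; the first /v/ deletes. /bidavavvod/ → bidavavod.
Rule 4 (final devoicing): /d/ is a voiced stop in word-final position, so it devoices to [t]. /bidavavod/ → bidavavot.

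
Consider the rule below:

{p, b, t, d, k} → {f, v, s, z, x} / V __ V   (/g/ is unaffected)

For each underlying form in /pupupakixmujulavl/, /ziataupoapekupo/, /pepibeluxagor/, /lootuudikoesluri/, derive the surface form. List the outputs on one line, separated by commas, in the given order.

pufufaxixmujulavl, ziasaufoafexufo, pefiveluxagor, loosuuzixoesluri

/pupupakixmujulavl/: /p/ is a stop between vowels /u/ and /u/, so it spirantizes to the fricative [f]. /p/ is a stop between vowels /u/ and /a/, so it spirantizes to the fricative [f]. /k/ is a stop between vowels /a/ and /i/, so it spirantizes to the fricative [x]. → [pufufaxixmujulavl].
/ziataupoapekupo/: /t/ is a stop between vowels /a/ and /a/, so it spirantizes to the fricative [s]. /p/ is a stop between vowels /u/ and /o/, so it spirantizes to the fricative [f]. /p/ is a stop between vowels /a/ and /e/, so it spirantizes to the fricative [f]. /k/ is a stop between vowels /e/ and /u/, so it spirantizes to the fricative [x]. /p/ is a stop between vowels /u/ and /o/, so it spirantizes to the fricative [f]. → [ziasaufoafexufo].
/pepibeluxagor/: /p/ is a stop between vowels /e/ and /i/, so it spirantizes to the fricative [f]. /b/ is a stop between vowels /i/ and /e/, so it spirantizes to the fricative [v]. → [pefiveluxagor].
/lootuudikoesluri/: /t/ is a stop between vowels /o/ and /u/, so it spirantizes to the fricative [s]. /d/ is a stop between vowels /u/ and /i/, so it spirantizes to the fricative [z]. /k/ is a stop between vowels /i/ and /o/, so it spirantizes to the fricative [x]. → [loosuuzixoesluri].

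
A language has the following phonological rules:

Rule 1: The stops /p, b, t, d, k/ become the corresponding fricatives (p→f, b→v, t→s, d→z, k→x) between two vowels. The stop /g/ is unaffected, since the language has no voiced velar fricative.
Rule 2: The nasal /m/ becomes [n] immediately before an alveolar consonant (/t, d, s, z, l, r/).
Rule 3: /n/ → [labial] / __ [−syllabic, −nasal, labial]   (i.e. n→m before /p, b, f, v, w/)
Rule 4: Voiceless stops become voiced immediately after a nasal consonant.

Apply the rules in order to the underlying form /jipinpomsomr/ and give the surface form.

Rule 1 (intervocalic spirantization): /p/ is a stop between vowels /i/ and /i/, so it spirantizes to the fricative [f]. /jipinpomsomr/ → jifinpomsomr.
Rule 2 (nasal place assimilation): /m/ precedes the alveolar consonant /s/, so it assimilates in place to [n]. /m/ precedes the alveolar consonant /r/, so it assimilates in place to [n]. /jifinpomsomr/ → jifinponsonr.
Rule 3 (nasal place assimilation): /n/ precedes the labial consonant /p/, so it assimilates in place to [m]. /jifinponsonr/ → jifimponsonr.
Rule 4 (post-nasal voicing): /p/ is a voiceless stop immediately after the nasal /m/, so it voices to [b]. /jifimponsonr/ → jifimbonsonr.

jifimbonsonr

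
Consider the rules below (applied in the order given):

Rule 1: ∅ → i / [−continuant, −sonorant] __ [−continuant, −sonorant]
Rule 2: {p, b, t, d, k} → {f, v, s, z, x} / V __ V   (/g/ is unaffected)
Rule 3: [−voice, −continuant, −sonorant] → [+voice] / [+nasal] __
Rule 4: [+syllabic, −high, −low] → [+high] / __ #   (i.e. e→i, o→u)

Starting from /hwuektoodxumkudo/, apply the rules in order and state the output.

Rule 1 (stop-cluster i-epenthesis): /k/ and /t/ form a stop–stop cluster, so [i] is inserted between them. /hwuektoodxumkudo/ → hwuekitoodxumkudo.
Rule 2 (intervocalic spirantization): /k/ is a stop between vowels /e/ and /i/, so it spirantizes to the fricative [x]. /t/ is a stop between vowels /i/ and /o/, so it spirantizes to the fricative [s]. /d/ is a stop between vowels /u/ and /o/, so it spirantizes to the fricative [z]. /hwuekitoodxumkudo/ → hwuexisoodxumkuzo.
Rule 3 (post-nasal voicing): /k/ is a voiceless stop immediately after the nasal /m/, so it voices to [g]. /hwuexisoodxumkuzo/ → hwuexisoodxumguzo.
Rule 4 (final vowel raising): /o/ is a mid vowel in word-final position, so it raises to [u]. /hwuexisoodxumguzo/ → hwuexisoodxumguzu.

hwuexisoodxumguzu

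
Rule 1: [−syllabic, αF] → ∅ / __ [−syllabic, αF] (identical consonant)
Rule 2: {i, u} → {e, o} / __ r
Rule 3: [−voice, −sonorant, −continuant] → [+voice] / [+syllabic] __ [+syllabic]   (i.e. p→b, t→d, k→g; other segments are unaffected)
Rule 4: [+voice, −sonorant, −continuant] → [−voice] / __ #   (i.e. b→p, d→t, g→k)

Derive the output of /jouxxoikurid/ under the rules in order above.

jouxoigorit

Rule 1 (degemination): /xx/ is a geminate; the first /x/ deletes. /jouxxoikurid/ → jouxoikurid.
Rule 2 (pre-rhotic lowering): /u/ is a high vowel immediately before /r/, so it lowers to [o]. /jouxoikurid/ → jouxoikorid.
Rule 3 (intervocalic voicing): /k/ is a voiceless stop between vowels /i/ and /o/, so it voices to [g]. /jouxoikorid/ → jouxoigorid.
Rule 4 (final devoicing): /d/ is a voiced stop in word-final position, so it devoices to [t]. /jouxoigorid/ → jouxoigorit.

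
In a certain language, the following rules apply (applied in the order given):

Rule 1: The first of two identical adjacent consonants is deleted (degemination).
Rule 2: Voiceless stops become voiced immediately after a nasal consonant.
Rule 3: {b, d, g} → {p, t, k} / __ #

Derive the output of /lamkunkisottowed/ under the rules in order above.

lamgungisotowet

Rule 1 (degemination): /tt/ is a geminate; the first /t/ deletes. /lamkunkisottowed/ → lamkunkisotowed.
Rule 2 (post-nasal voicing): /k/ is a voiceless stop immediately after the nasal /m/, so it voices to [g]. /k/ is a voiceless stop immediately after the nasal /n/, so it voices to [g]. /lamkunkisotowed/ → lamgungisotowed.
Rule 3 (final devoicing): /d/ is a voiced stop in word-final position, so it devoices to [t]. /lamgungisotowed/ → lamgungisotowet.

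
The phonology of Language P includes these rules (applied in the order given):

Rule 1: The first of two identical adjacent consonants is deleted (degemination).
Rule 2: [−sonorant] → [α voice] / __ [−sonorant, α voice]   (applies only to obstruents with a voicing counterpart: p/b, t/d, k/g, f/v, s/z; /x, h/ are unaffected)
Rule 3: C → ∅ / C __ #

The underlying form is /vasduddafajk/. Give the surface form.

vazdudafaj

Rule 1 (degemination): /dd/ is a geminate; the first /d/ deletes. /vasduddafajk/ → vasdudafajk.
Rule 2 (regressive voicing assimilation): /s/ precedes the voiced obstruent /d/, so it voices to [z] by assimilation. /vasdudafajk/ → vazdudafajk.
Rule 3 (final cluster simplification): /k/ is the second consonant of a word-final cluster /jk/, so it deletes. /vazdudafajk/ → vazdudafaj.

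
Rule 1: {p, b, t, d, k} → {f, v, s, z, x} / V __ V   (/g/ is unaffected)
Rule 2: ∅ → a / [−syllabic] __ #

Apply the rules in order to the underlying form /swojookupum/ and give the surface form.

swojooxufuma

Rule 1 (intervocalic spirantization): /k/ is a stop between vowels /o/ and /u/, so it spirantizes to the fricative [x]. /p/ is a stop between vowels /u/ and /u/, so it spirantizes to the fricative [f]. /swojookupum/ → swojooxufum.
Rule 2 (final a-epenthesis): the form ends in the consonant /m/, so [a] is inserted word-finally. /swojooxufum/ → swojooxufuma.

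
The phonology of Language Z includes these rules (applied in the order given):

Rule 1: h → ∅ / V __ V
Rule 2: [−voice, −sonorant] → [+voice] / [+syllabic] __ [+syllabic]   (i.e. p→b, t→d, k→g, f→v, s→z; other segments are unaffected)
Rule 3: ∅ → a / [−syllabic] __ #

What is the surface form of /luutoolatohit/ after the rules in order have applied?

Rule 1 (intervocalic h-deletion): /h/ occurs between vowels /o/ and /i/, so it deletes. /luutoolatohit/ → luutoolatoit.
Rule 2 (intervocalic voicing): /t/ is a voiceless obstruent between vowels /u/ and /o/, so it voices to [d]. /t/ is a voiceless obstruent between vowels /a/ and /o/, so it voices to [d]. /luutoolatoit/ → luudooladoit.
Rule 3 (final a-epenthesis): the form ends in the consonant /t/, so [a] is inserted word-finally. /luudooladoit/ → luudooladoita.

luudooladoita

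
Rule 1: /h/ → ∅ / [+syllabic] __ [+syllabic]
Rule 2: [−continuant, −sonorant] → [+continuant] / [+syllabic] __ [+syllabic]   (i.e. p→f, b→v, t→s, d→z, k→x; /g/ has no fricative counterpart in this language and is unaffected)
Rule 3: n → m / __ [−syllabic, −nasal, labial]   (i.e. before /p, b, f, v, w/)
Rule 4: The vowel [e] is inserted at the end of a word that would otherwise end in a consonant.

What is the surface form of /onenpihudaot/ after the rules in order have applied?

Rule 1 (intervocalic h-deletion): /h/ occurs between vowels /i/ and /u/, so it deletes. /onenpihudaot/ → onenpiudaot.
Rule 2 (intervocalic spirantization): /d/ is a stop between vowels /u/ and /a/, so it spirantizes to the fricative [z]. /onenpiudaot/ → onenpiuzaot.
Rule 3 (nasal place assimilation): /n/ precedes the labial consonant /p/, so it assimilates in place to [m]. /onenpiuzaot/ → onempiuzaot.
Rule 4 (final e-epenthesis): the form ends in the consonant /t/, so [e] is inserted word-finally. /onempiuzaot/ → onempiuzaote.

onempiuzaote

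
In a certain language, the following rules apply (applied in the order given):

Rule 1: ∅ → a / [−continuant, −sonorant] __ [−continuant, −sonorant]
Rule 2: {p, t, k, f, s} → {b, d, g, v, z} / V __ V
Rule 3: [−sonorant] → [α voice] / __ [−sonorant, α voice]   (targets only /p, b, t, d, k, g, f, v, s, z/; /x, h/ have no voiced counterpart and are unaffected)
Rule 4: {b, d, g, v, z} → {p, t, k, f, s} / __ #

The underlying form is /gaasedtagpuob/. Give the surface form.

gaazedadagabuop

Rule 1 (stop-cluster a-epenthesis): /d/ and /t/ form a stop–stop cluster, so [a] is inserted between them. /g/ and /p/ form a stop–stop cluster, so [a] is inserted between them. /gaasedtagpuob/ → gaasedatagapuob.
Rule 2 (intervocalic voicing): /s/ is a voiceless obstruent between vowels /a/ and /e/, so it voices to [z]. /t/ is a voiceless obstruent between vowels /a/ and /a/, so it voices to [d]. /p/ is a voiceless obstruent between vowels /a/ and /u/, so it voices to [b]. /gaasedatagapuob/ → gaazedadagabuob.
Rule 3 (regressive voicing assimilation): no segment meets the environment; /gaazedadagabuob/ is unchanged.
Rule 4 (final devoicing): /b/ is a voiced obstruent in word-final position, so it devoices to [p]. /gaazedadagabuob/ → gaazedadagabuop.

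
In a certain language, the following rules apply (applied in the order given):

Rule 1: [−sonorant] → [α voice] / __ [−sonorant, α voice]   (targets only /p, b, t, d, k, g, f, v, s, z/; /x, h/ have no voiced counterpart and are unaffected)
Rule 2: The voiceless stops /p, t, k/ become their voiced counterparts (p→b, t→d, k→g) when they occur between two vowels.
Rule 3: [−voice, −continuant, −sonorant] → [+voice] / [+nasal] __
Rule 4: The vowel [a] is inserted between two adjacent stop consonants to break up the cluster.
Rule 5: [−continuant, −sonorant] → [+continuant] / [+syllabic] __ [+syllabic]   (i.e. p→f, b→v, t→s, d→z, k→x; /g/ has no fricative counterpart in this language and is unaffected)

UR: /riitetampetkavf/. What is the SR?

riizezambesaxaff

Rule 1 (regressive voicing assimilation): /v/ precedes the voiceless obstruent /f/, so it devoices to [f] by assimilation. /riitetampetkavf/ → riitetampetkaff.
Rule 2 (intervocalic voicing): /t/ is a voiceless stop between vowels /i/ and /e/, so it voices to [d]. /t/ is a voiceless stop between vowels /e/ and /a/, so it voices to [d]. /riitetampetkaff/ → riidedampetkaff.
Rule 3 (post-nasal voicing): /p/ is a voiceless stop immediately after the nasal /m/, so it voices to [b]. /riidedampetkaff/ → riidedambetkaff.
Rule 4 (stop-cluster a-epenthesis): /t/ and /k/ form a stop–stop cluster, so [a] is inserted between them. /riidedambetkaff/ → riidedambetakaff.
Rule 5 (intervocalic spirantization): /d/ is a stop between vowels /i/ and /e/, so it spirantizes to the fricative [z]. /d/ is a stop between vowels /e/ and /a/, so it spirantizes to the fricative [z]. /t/ is a stop between vowels /e/ and /a/, so it spirantizes to the fricative [s]. /k/ is a stop between vowels /a/ and /a/, so it spirantizes to the fricative [x]. /riidedambetakaff/ → riizezambesaxaff.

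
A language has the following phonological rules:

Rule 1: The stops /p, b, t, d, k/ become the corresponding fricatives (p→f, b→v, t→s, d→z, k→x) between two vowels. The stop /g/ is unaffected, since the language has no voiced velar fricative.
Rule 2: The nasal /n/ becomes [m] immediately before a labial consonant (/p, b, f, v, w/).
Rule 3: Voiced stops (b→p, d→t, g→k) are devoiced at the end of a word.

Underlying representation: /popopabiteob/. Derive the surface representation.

pofofaviseop

Rule 1 (intervocalic spirantization): /p/ is a stop between vowels /o/ and /o/, so it spirantizes to the fricative [f]. /p/ is a stop between vowels /o/ and /a/, so it spirantizes to the fricative [f]. /b/ is a stop between vowels /a/ and /i/, so it spirantizes to the fricative [v]. /t/ is a stop between vowels /i/ and /e/, so it spirantizes to the fricative [s]. /popopabiteob/ → pofofaviseob.
Rule 2 (nasal place assimilation): no segment meets the environment; /pofofaviseob/ is unchanged.
Rule 3 (final devoicing): /b/ is a voiced stop in word-final position, so it devoices to [p]. /pofofaviseob/ → pofofaviseop.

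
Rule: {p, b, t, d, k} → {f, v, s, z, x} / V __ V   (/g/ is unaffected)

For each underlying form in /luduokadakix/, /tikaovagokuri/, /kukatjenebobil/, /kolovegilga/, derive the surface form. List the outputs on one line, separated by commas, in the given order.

luzuoxazaxix, tixaovagoxuri, kuxatjenevovil, kolovegilga

/luduokadakix/: /d/ is a stop between vowels /u/ and /u/, so it spirantizes to the fricative [z]. /k/ is a stop between vowels /o/ and /a/, so it spirantizes to the fricative [x]. /d/ is a stop between vowels /a/ and /a/, so it spirantizes to the fricative [z]. /k/ is a stop between vowels /a/ and /i/, so it spirantizes to the fricative [x]. → [luzuoxazaxix].
/tikaovagokuri/: /k/ is a stop between vowels /i/ and /a/, so it spirantizes to the fricative [x]. /k/ is a stop between vowels /o/ and /u/, so it spirantizes to the fricative [x]. → [tixaovagoxuri].
/kukatjenebobil/: /k/ is a stop between vowels /u/ and /a/, so it spirantizes to the fricative [x]. /b/ is a stop between vowels /e/ and /o/, so it spirantizes to the fricative [v]. /b/ is a stop between vowels /o/ and /i/, so it spirantizes to the fricative [v]. → [kuxatjenevovil].
/kolovegilga/: the rule's environment is not met; surfaces unchanged as [kolovegilga].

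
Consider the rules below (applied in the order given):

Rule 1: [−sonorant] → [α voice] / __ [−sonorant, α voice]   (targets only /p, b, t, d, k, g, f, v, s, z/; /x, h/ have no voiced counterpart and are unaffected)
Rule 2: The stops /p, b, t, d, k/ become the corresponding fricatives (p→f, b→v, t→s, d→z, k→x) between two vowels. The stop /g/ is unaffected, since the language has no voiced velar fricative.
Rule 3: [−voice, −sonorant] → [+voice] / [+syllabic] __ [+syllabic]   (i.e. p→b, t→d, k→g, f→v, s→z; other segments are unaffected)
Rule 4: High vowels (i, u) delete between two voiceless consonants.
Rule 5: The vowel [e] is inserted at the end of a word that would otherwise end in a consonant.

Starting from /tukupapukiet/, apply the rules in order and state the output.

txuvavuxiete

Rule 1 (regressive voicing assimilation): no segment meets the environment; /tukupapukiet/ is unchanged.
Rule 2 (intervocalic spirantization): /k/ is a stop between vowels /u/ and /u/, so it spirantizes to the fricative [x]. /p/ is a stop between vowels /u/ and /a/, so it spirantizes to the fricative [f]. /p/ is a stop between vowels /a/ and /u/, so it spirantizes to the fricative [f]. /k/ is a stop between vowels /u/ and /i/, so it spirantizes to the fricative [x]. /tukupapukiet/ → tuxufafuxiet.
Rule 3 (intervocalic voicing): /f/ is a voiceless obstruent between vowels /u/ and /a/, so it voices to [v]. /f/ is a voiceless obstruent between vowels /a/ and /u/, so it voices to [v]. /tuxufafuxiet/ → tuxuvavuxiet.
Rule 4 (high vowel syncope): /u/ is a high vowel flanked by voiceless consonants /t/ and /x/, so it deletes. /tuxuvavuxiet/ → txuvavuxiet.
Rule 5 (final e-epenthesis): the form ends in the consonant /t/, so [e] is inserted word-finally. /txuvavuxiet/ → txuvavuxiete.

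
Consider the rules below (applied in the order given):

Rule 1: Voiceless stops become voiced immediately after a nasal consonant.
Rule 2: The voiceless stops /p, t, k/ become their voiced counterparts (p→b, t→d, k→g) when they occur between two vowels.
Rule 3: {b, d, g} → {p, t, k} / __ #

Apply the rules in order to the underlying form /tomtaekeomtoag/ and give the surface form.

tomdaegeomdoak

Rule 1 (post-nasal voicing): /t/ is a voiceless stop immediately after the nasal /m/, so it voices to [d]. /t/ is a voiceless stop immediately after the nasal /m/, so it voices to [d]. /tomtaekeomtoag/ → tomdaekeomdoag.
Rule 2 (intervocalic voicing): /k/ is a voiceless stop between vowels /e/ and /e/, so it voices to [g]. /tomdaekeomdoag/ → tomdaegeomdoag.
Rule 3 (final devoicing): /g/ is a voiced stop in word-final position, so it devoices to [k]. /tomdaegeomdoag/ → tomdaegeomdoak.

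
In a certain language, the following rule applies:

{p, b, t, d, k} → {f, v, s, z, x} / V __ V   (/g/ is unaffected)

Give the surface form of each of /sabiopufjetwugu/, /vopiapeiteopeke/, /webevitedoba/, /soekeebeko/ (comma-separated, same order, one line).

saviofufjetwugu, vofiafeiseofexe, wevevisezova, soexeevexo

/sabiopufjetwugu/: /b/ is a stop between vowels /a/ and /i/, so it spirantizes to the fricative [v]. /p/ is a stop between vowels /o/ and /u/, so it spirantizes to the fricative [f]. → [saviofufjetwugu].
/vopiapeiteopeke/: /p/ is a stop between vowels /o/ and /i/, so it spirantizes to the fricative [f]. /p/ is a stop between vowels /a/ and /e/, so it spirantizes to the fricative [f]. /t/ is a stop between vowels /i/ and /e/, so it spirantizes to the fricative [s]. /p/ is a stop between vowels /o/ and /e/, so it spirantizes to the fricative [f]. /k/ is a stop between vowels /e/ and /e/, so it spirantizes to the fricative [x]. → [vofiafeiseofexe].
/webevitedoba/: /b/ is a stop between vowels /e/ and /e/, so it spirantizes to the fricative [v]. /t/ is a stop between vowels /i/ and /e/, so it spirantizes to the fricative [s]. /d/ is a stop between vowels /e/ and /o/, so it spirantizes to the fricative [z]. /b/ is a stop between vowels /o/ and /a/, so it spirantizes to the fricative [v]. → [wevevisezova].
/soekeebeko/: /k/ is a stop between vowels /e/ and /e/, so it spirantizes to the fricative [x]. /b/ is a stop between vowels /e/ and /e/, so it spirantizes to the fricative [v]. /k/ is a stop between vowels /e/ and /o/, so it spirantizes to the fricative [x]. → [soexeevexo].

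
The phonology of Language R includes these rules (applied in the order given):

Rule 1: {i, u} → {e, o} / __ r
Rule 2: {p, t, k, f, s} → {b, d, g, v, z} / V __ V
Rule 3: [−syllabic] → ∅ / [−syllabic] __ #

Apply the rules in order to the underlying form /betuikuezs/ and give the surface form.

Rule 1 (pre-rhotic lowering): no segment meets the environment; /betuikuezs/ is unchanged.
Rule 2 (intervocalic voicing): /t/ is a voiceless obstruent between vowels /e/ and /u/, so it voices to [d]. /k/ is a voiceless obstruent between vowels /i/ and /u/, so it voices to [g]. /betuikuezs/ → beduiguezs.
Rule 3 (final cluster simplification): /s/ is the second consonant of a word-final cluster /zs/, so it deletes. /beduiguezs/ → beduiguez.

beduiguez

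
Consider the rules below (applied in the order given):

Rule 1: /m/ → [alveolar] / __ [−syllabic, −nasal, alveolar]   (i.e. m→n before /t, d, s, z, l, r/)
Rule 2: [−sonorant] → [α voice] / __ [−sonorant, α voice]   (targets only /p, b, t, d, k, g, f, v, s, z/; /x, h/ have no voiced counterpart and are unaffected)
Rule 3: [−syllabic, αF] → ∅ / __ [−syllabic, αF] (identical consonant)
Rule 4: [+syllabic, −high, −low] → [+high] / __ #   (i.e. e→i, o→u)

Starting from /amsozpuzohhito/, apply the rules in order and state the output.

ansospuzohitu

Rule 1 (nasal place assimilation): /m/ precedes the alveolar consonant /s/, so it assimilates in place to [n]. /amsozpuzohhito/ → ansozpuzohhito.
Rule 2 (regressive voicing assimilation): /z/ precedes the voiceless obstruent /p/, so it devoices to [s] by assimilation. /ansozpuzohhito/ → ansospuzohhito.
Rule 3 (degemination): /hh/ is a geminate; the first /h/ deletes. /ansospuzohhito/ → ansospuzohito.
Rule 4 (final vowel raising): /o/ is a mid vowel in word-final position, so it raises to [u]. /ansospuzohito/ → ansospuzohitu.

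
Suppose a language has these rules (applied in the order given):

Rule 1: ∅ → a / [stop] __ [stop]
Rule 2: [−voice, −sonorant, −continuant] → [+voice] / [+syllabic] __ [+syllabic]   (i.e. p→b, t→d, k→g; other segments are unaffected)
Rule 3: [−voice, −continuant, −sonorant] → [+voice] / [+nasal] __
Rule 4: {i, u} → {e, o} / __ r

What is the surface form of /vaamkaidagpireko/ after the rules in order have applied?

vaamgaidagaberego

Rule 1 (stop-cluster a-epenthesis): /g/ and /p/ form a stop–stop cluster, so [a] is inserted between them. /vaamkaidagpireko/ → vaamkaidagapireko.
Rule 2 (intervocalic voicing): /p/ is a voiceless stop between vowels /a/ and /i/, so it voices to [b]. /k/ is a voiceless stop between vowels /e/ and /o/, so it voices to [g]. /vaamkaidagapireko/ → vaamkaidagabirego.
Rule 3 (post-nasal voicing): /k/ is a voiceless stop immediately after the nasal /m/, so it voices to [g]. /vaamkaidagabirego/ → vaamgaidagabirego.
Rule 4 (pre-rhotic lowering): /i/ is a high vowel immediately before /r/, so it lowers to [e]. /vaamgaidagabirego/ → vaamgaidagaberego.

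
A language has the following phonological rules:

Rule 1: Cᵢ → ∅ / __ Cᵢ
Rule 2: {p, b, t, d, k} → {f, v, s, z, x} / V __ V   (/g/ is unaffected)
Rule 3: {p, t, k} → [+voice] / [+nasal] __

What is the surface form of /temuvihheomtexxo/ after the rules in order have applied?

Rule 1 (degemination): /hh/ is a geminate; the first /h/ deletes. /xx/ is a geminate; the first /x/ deletes. /temuvihheomtexxo/ → temuviheomtexo.
Rule 2 (intervocalic spirantization): no segment meets the environment; /temuviheomtexo/ is unchanged.
Rule 3 (post-nasal voicing): /t/ is a voiceless stop immediately after the nasal /m/, so it voices to [d]. /temuviheomtexo/ → temuviheomdexo.

temuviheomdexo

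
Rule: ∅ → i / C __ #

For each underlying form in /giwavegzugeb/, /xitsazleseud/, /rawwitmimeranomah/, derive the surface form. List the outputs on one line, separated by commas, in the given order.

/giwavegzugeb/: the form ends in the consonant /b/, so [i] is inserted word-finally. → [giwavegzugebi].
/xitsazleseud/: the form ends in the consonant /d/, so [i] is inserted word-finally. → [xitsazleseudi].
/rawwitmimeranomah/: the form ends in the consonant /h/, so [i] is inserted word-finally. → [rawwitmimeranomahi].

giwavegzugebi, xitsazleseudi, rawwitmimeranomahi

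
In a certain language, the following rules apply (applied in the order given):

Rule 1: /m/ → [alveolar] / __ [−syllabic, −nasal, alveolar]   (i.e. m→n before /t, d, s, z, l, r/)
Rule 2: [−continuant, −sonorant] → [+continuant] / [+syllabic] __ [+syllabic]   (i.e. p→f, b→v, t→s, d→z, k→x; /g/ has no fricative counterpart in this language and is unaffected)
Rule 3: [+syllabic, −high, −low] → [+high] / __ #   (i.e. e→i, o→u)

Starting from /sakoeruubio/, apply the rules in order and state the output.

Rule 1 (nasal place assimilation): no segment meets the environment; /sakoeruubio/ is unchanged.
Rule 2 (intervocalic spirantization): /k/ is a stop between vowels /a/ and /o/, so it spirantizes to the fricative [x]. /b/ is a stop between vowels /u/ and /i/, so it spirantizes to the fricative [v]. /sakoeruubio/ → saxoeruuvio.
Rule 3 (final vowel raising): /o/ is a mid vowel in word-final position, so it raises to [u]. /saxoeruuvio/ → saxoeruuviu.

saxoeruuviu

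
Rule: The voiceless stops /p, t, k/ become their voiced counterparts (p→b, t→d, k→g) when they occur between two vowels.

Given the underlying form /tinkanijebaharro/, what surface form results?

tinkanijebaharro

No segment of /tinkanijebaharro/ meets the structural description of the rule, so the form surfaces unchanged.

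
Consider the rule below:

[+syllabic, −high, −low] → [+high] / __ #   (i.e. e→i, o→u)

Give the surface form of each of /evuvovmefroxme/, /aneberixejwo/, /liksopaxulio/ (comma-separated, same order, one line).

/evuvovmefroxme/: /e/ is a mid vowel in word-final position, so it raises to [i]. → [evuvovmefroxmi].
/aneberixejwo/: /o/ is a mid vowel in word-final position, so it raises to [u]. → [aneberixejwu].
/liksopaxulio/: /o/ is a mid vowel in word-final position, so it raises to [u]. → [liksopaxuliu].

evuvovmefroxmi, aneberixejwu, liksopaxuliu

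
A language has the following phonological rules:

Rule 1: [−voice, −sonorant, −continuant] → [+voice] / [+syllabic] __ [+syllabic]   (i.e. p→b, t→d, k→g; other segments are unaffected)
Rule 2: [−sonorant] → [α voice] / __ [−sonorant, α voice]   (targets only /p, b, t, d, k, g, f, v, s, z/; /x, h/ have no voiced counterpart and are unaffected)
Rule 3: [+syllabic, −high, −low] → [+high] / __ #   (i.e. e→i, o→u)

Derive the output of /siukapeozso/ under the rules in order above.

siugabeossu

Rule 1 (intervocalic voicing): /k/ is a voiceless stop between vowels /u/ and /a/, so it voices to [g]. /p/ is a voiceless stop between vowels /a/ and /e/, so it voices to [b]. /siukapeozso/ → siugabeozso.
Rule 2 (regressive voicing assimilation): /z/ precedes the voiceless obstruent /s/, so it devoices to [s] by assimilation. /siugabeozso/ → siugabeosso.
Rule 3 (final vowel raising): /o/ is a mid vowel in word-final position, so it raises to [u]. /siugabeosso/ → siugabeossu.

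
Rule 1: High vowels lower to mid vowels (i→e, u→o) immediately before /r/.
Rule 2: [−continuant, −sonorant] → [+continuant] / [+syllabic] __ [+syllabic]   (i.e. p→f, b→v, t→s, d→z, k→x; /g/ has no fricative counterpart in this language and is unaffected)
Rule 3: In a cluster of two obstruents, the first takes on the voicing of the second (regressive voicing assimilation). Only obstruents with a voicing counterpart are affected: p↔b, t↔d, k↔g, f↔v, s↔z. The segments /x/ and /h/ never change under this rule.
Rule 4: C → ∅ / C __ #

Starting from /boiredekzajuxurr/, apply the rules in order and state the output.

boerezegzajuxor

Rule 1 (pre-rhotic lowering): /i/ is a high vowel immediately before /r/, so it lowers to [e]. /u/ is a high vowel immediately before /r/, so it lowers to [o]. /boiredekzajuxurr/ → boeredekzajuxorr.
Rule 2 (intervocalic spirantization): /d/ is a stop between vowels /e/ and /e/, so it spirantizes to the fricative [z]. /boeredekzajuxorr/ → boerezekzajuxorr.
Rule 3 (regressive voicing assimilation): /k/ precedes the voiced obstruent /z/, so it voices to [g] by assimilation. /boerezekzajuxorr/ → boerezegzajuxorr.
Rule 4 (final cluster simplification): /r/ is the second consonant of a word-final cluster /rr/, so it deletes. /boerezegzajuxorr/ → boerezegzajuxor.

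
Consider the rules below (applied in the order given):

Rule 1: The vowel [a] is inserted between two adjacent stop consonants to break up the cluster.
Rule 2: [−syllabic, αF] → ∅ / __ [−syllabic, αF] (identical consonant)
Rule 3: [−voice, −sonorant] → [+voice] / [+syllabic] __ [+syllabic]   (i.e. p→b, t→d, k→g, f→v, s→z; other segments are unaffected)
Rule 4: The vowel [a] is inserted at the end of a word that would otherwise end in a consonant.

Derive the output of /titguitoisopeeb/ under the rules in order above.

Rule 1 (stop-cluster a-epenthesis): /t/ and /g/ form a stop–stop cluster, so [a] is inserted between them. /titguitoisopeeb/ → titaguitoisopeeb.
Rule 2 (degemination): no segment meets the environment; /titaguitoisopeeb/ is unchanged.
Rule 3 (intervocalic voicing): /t/ is a voiceless obstruent between vowels /i/ and /a/, so it voices to [d]. /t/ is a voiceless obstruent between vowels /i/ and /o/, so it voices to [d]. /s/ is a voiceless obstruent between vowels /i/ and /o/, so it voices to [z]. /p/ is a voiceless obstruent between vowels /o/ and /e/, so it voices to [b]. /titaguitoisopeeb/ → tidaguidoizobeeb.
Rule 4 (final a-epenthesis): the form ends in the consonant /b/, so [a] is inserted word-finally. /tidaguidoizobeeb/ → tidaguidoizobeeba.

tidaguidoizobeeba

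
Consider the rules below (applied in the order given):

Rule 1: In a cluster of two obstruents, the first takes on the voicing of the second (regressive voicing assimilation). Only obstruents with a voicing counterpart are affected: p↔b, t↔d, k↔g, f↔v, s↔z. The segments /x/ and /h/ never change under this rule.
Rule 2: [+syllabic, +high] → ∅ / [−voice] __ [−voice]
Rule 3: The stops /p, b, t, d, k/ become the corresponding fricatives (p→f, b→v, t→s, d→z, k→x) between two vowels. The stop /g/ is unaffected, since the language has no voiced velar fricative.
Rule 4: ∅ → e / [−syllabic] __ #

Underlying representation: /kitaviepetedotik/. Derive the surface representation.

ktaviefesezotke

Rule 1 (regressive voicing assimilation): no segment meets the environment; /kitaviepetedotik/ is unchanged.
Rule 2 (high vowel syncope): /i/ is a high vowel flanked by voiceless consonants /k/ and /t/, so it deletes. /i/ is a high vowel flanked by voiceless consonants /t/ and /k/, so it deletes. /kitaviepetedotik/ → ktaviepetedotk.
Rule 3 (intervocalic spirantization): /p/ is a stop between vowels /e/ and /e/, so it spirantizes to the fricative [f]. /t/ is a stop between vowels /e/ and /e/, so it spirantizes to the fricative [s]. /d/ is a stop between vowels /e/ and /o/, so it spirantizes to the fricative [z]. /ktaviepetedotk/ → ktaviefesezotk.
Rule 4 (final e-epenthesis): the form ends in the consonant /k/, so [e] is inserted word-finally. /ktaviefesezotk/ → ktaviefesezotke.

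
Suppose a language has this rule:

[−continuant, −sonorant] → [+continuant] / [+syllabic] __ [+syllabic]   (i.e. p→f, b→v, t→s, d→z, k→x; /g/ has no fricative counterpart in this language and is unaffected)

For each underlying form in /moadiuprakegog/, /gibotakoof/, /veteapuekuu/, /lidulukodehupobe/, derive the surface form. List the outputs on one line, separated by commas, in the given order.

moaziupraxegog, givosaxoof, veseafuexuu, lizuluxozehufove

/moadiuprakegog/: /d/ is a stop between vowels /a/ and /i/, so it spirantizes to the fricative [z]. /k/ is a stop between vowels /a/ and /e/, so it spirantizes to the fricative [x]. → [moaziupraxegog].
/gibotakoof/: /b/ is a stop between vowels /i/ and /o/, so it spirantizes to the fricative [v]. /t/ is a stop between vowels /o/ and /a/, so it spirantizes to the fricative [s]. /k/ is a stop between vowels /a/ and /o/, so it spirantizes to the fricative [x]. → [givosaxoof].
/veteapuekuu/: /t/ is a stop between vowels /e/ and /e/, so it spirantizes to the fricative [s]. /p/ is a stop between vowels /a/ and /u/, so it spirantizes to the fricative [f]. /k/ is a stop between vowels /e/ and /u/, so it spirantizes to the fricative [x]. → [veseafuexuu].
/lidulukodehupobe/: /d/ is a stop between vowels /i/ and /u/, so it spirantizes to the fricative [z]. /k/ is a stop between vowels /u/ and /o/, so it spirantizes to the fricative [x]. /d/ is a stop between vowels /o/ and /e/, so it spirantizes to the fricative [z]. /p/ is a stop between vowels /u/ and /o/, so it spirantizes to the fricative [f]. /b/ is a stop between vowels /o/ and /e/, so it spirantizes to the fricative [v]. → [lizuluxozehufove].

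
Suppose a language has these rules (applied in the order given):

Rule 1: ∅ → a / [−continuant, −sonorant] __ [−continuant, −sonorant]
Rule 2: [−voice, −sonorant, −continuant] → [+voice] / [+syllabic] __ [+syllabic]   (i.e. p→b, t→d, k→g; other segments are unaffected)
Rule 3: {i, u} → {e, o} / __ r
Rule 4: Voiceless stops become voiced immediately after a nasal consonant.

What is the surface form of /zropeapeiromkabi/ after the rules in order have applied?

Rule 1 (stop-cluster a-epenthesis): no segment meets the environment; /zropeapeiromkabi/ is unchanged.
Rule 2 (intervocalic voicing): /p/ is a voiceless stop between vowels /o/ and /e/, so it voices to [b]. /p/ is a voiceless stop between vowels /a/ and /e/, so it voices to [b]. /zropeapeiromkabi/ → zrobeabeiromkabi.
Rule 3 (pre-rhotic lowering): /i/ is a high vowel immediately before /r/, so it lowers to [e]. /zrobeabeiromkabi/ → zrobeabeeromkabi.
Rule 4 (post-nasal voicing): /k/ is a voiceless stop immediately after the nasal /m/, so it voices to [g]. /zrobeabeeromkabi/ → zrobeabeeromgabi.

zrobeabeeromgabi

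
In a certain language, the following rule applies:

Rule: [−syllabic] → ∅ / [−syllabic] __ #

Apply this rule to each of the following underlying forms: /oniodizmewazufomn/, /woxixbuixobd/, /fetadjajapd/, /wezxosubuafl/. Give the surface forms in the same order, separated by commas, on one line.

/oniodizmewazufomn/: /n/ is the second consonant of a word-final cluster /mn/, so it deletes. → [oniodizmewazufom].
/woxixbuixobd/: /d/ is the second consonant of a word-final cluster /bd/, so it deletes. → [woxixbuixob].
/fetadjajapd/: /d/ is the second consonant of a word-final cluster /pd/, so it deletes. → [fetadjajap].
/wezxosubuafl/: /l/ is the second consonant of a word-final cluster /fl/, so it deletes. → [wezxosubuaf].

oniodizmewazufom, woxixbuixob, fetadjajap, wezxosubuaf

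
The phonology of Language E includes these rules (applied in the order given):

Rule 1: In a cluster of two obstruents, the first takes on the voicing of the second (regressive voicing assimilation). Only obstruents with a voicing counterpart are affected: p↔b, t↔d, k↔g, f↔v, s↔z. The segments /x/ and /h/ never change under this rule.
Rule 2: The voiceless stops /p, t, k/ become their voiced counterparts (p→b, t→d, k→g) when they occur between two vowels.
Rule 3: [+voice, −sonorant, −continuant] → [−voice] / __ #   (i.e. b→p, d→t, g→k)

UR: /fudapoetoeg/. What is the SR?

Rule 1 (regressive voicing assimilation): no segment meets the environment; /fudapoetoeg/ is unchanged.
Rule 2 (intervocalic voicing): /p/ is a voiceless stop between vowels /a/ and /o/, so it voices to [b]. /t/ is a voiceless stop between vowels /e/ and /o/, so it voices to [d]. /fudapoetoeg/ → fudaboedoeg.
Rule 3 (final devoicing): /g/ is a voiced stop in word-final position, so it devoices to [k]. /fudaboedoeg/ → fudaboedoek.

fudaboedoek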